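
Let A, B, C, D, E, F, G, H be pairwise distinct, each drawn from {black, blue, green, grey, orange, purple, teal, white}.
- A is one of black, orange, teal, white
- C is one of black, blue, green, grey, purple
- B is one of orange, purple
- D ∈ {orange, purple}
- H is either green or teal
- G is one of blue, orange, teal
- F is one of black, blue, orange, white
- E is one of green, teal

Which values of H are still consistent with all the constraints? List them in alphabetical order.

green, teal

The 8 variables draw from only 8 values {black, blue, green, grey, orange, purple, teal, white}, so each is used; only C can be grey, hence C = grey.
The 2 variables B and D are confined to {orange, purple}, which locks those values in; drop them from A, F, G.
The 2 variables E and H are confined to {green, teal}, which locks those values in; drop them from A, G.
That leaves G = blue. Strike blue from F.
No further eliminations apply; H can still be any of green, teal.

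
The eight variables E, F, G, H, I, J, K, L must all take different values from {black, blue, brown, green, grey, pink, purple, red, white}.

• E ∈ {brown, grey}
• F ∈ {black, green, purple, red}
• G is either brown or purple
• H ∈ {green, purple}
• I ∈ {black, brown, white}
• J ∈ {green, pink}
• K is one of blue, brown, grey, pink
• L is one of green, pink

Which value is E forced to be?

J and L between them cover only {green, pink} — a naked pair. Remove those values from F, H, K.
H must be purple (only option left). Eliminate purple elsewhere: F, G.
G must be brown (only option left). Strike brown from E, I, K.
So E = grey.

grey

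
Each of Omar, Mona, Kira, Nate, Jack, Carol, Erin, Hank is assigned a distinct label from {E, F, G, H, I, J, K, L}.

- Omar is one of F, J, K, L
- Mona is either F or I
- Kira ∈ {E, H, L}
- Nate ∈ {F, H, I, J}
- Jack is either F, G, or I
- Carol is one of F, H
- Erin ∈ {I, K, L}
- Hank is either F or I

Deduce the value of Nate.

J

Among the 8 variables, E fits only Kira (and all 8 values in {E, F, G, H, I, J, K, L} must be used), so Kira = E.
The 7 still-open variables together cover exactly {F, G, H, I, J, K, L} — 7 values for 7 variables — and G appears only in Jack's list, so Jack = G.
Mona and Hank between them cover only {F, I} — a naked pair. Remove those values from Omar, Nate, Carol, Erin.
Carol has just one choice, so Carol = H. Eliminate H elsewhere: Nate.
So Nate = J.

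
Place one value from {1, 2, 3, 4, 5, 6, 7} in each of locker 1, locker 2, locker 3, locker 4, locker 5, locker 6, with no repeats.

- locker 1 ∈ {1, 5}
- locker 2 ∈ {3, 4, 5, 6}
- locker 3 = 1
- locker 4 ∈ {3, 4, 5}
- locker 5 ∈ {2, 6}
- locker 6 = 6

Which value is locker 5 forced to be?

locker 3's domain is down to {1}, so locker 3 = 1. Remove 1 from locker 1.
locker 6 has just one choice, so locker 6 = 6. Strike 6 from locker 2, locker 5.
So locker 5 = 2.

2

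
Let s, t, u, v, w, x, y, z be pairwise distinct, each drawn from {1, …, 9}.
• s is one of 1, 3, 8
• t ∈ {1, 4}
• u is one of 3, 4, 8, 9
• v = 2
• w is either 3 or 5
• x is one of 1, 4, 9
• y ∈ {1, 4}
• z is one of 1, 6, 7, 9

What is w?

v must be 2 (only option left).
t and y share exactly the 2 values {1, 4}; by pigeonhole those values go to them, so strike 1, 4 from s, u, x, z.
x has just one choice, so x = 9. Eliminate 9 elsewhere: u, z.
s and u between them cover only {3, 8} — a naked pair. Remove those values from w.
So w = 5.

5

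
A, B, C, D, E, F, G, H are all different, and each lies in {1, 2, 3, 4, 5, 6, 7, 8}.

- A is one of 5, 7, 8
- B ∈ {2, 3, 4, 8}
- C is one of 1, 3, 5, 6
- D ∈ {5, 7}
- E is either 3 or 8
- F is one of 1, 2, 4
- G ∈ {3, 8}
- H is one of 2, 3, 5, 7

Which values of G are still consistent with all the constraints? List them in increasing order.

3, 8

The 8 variables draw from only 8 values {1, 2, 3, 4, 5, 6, 7, 8}, so each is used; only C can be 6, hence C = 6.
Among the 7 still-open variables, 1 fits only F (and all 7 values in {1, 2, 3, 4, 5, 7, 8} must be used), so F = 1.
The 6 still-open variables together cover exactly {2, 3, 4, 5, 7, 8} — 6 values for 6 variables — and 4 appears only in B's list, so B = 4.
The 5 still-open variables draw from only 5 values {2, 3, 5, 7, 8}, so each is used; only H can be 2, hence H = 2.
E and G between them cover only {3, 8} — a naked pair. Remove those values from A.
No further eliminations apply; G can still be any of 3, 8.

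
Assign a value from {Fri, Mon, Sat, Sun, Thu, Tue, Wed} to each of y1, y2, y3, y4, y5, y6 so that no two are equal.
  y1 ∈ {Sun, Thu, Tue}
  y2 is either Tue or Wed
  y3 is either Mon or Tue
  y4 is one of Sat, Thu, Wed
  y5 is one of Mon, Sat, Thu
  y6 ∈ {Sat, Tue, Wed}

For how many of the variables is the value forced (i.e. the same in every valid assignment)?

1

The 6 variables draw from only 6 values {Mon, Sat, Sun, Thu, Tue, Wed}, so each is used; only y1 can be Sun, hence y1 = Sun.
Determined: y1=Sun. The other variables each still have more than one consistent value. That makes 1.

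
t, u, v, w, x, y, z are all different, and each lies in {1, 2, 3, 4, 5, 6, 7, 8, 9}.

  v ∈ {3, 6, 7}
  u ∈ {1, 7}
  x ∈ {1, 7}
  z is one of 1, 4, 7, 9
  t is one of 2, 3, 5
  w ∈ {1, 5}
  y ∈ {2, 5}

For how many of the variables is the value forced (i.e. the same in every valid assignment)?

u and x share exactly the 2 values {1, 7}; by pigeonhole those values go to them, so strike 1, 7 from v, w, z.
w's domain is down to {5}, so w = 5. Eliminate 5 elsewhere: t, y.
y must be 2 (only option left). Eliminate 2 elsewhere: t.
t has just one choice, so t = 3. Strike 3 from v.
v must be 6 (only option left).
Determined: t=3, v=6, w=5, y=2. The other variables each still have more than one consistent value. That makes 4.

4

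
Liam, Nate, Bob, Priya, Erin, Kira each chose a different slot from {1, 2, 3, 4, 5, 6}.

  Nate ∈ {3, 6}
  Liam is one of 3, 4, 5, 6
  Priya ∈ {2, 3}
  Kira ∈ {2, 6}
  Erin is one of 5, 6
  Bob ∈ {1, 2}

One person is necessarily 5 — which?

Erin

The 6 variables together cover exactly {1, 2, 3, 4, 5, 6} — 6 values for 6 variables — and 1 appears only in Bob's list, so Bob = 1.
The 5 still-open variables together cover exactly {2, 3, 4, 5, 6} — 5 values for 5 variables — and 4 appears only in Liam's list, so Liam = 4.
The 4 still-open variables together cover exactly {2, 3, 5, 6} — 4 values for 4 variables — and 5 appears only in Erin's list, so Erin = 5.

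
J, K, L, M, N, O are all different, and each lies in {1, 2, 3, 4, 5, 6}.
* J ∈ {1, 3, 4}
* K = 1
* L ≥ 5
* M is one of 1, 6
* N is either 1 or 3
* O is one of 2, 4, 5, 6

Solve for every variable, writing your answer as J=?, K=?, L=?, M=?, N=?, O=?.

J=4, K=1, L=5, M=6, N=3, O=2

K has just one choice, so K = 1. Eliminate 1 elsewhere: J, M, N.
M's domain is down to {6}, so M = 6. Strike 6 from L, O.
N has just one choice, so N = 3. So J can't be 3.
That leaves J = 4. So O can't be 4.
That leaves L = 5. So O can't be 5.
That leaves O = 2.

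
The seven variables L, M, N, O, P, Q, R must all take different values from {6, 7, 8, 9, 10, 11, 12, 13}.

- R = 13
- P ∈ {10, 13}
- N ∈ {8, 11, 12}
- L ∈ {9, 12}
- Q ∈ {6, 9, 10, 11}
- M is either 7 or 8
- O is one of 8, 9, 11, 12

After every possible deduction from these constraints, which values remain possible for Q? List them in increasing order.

6, 9, 11

R's domain is down to {13}, so R = 13. Remove 13 from P.
That leaves P = 10. Strike 10 from Q.
No further eliminations apply; Q can still be any of 6, 9, 11.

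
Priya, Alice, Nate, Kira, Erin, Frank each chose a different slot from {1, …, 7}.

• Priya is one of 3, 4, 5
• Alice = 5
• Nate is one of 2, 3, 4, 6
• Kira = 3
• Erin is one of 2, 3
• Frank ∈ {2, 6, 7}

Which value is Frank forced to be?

Alice has just one choice, so Alice = 5. Strike 5 from Priya.
Kira's domain is down to {3}, so Kira = 3. Strike 3 from Priya, Nate, Erin.
Erin must be 2 (only option left). So Nate, Frank can't be 2.
Priya must be 4 (only option left). Strike 4 from Nate.
That leaves Nate = 6. Eliminate 6 elsewhere: Frank.
So Frank = 7.

7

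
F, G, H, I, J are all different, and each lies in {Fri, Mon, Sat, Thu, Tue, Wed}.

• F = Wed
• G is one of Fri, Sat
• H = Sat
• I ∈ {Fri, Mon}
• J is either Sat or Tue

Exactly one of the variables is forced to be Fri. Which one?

G

F's domain is down to {Wed}, so F = Wed.
H has just one choice, so H = Sat. Eliminate Sat elsewhere: G, J.
So Fri goes to G.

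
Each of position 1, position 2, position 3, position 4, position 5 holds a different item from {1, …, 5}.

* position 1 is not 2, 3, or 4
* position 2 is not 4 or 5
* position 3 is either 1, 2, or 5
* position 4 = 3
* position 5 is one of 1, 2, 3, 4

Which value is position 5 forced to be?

4

position 4 has just one choice, so position 4 = 3. Eliminate 3 elsewhere: position 2, position 5.
Among the 4 still-open variables, 4 fits only position 5 (and all 4 values in {1, 2, 4, 5} must be used), so position 5 = 4.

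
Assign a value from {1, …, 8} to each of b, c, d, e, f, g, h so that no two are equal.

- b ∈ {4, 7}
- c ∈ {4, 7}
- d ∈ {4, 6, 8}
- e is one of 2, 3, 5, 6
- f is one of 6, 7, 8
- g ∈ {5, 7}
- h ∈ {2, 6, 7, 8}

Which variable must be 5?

g

The 7 variables draw from only 7 values {2, 3, 4, 5, 6, 7, 8}, so each is used; only e can be 3, hence e = 3.
The 6 still-open variables together cover exactly {2, 4, 5, 6, 7, 8} — 6 values for 6 variables — and 2 appears only in h's list, so h = 2.
The 5 still-open variables together cover exactly {4, 5, 6, 7, 8} — 5 values for 5 variables — and 5 appears only in g's list, so g = 5.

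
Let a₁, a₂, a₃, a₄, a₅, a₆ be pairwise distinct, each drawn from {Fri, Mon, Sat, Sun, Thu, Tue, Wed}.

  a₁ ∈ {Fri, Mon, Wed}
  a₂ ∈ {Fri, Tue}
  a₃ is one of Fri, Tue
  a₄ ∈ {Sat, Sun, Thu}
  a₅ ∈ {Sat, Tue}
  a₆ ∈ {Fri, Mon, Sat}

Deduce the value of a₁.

The 2 variables a₂ and a₃ are confined to {Fri, Tue}, which locks those values in; drop them from a₁, a₅, a₆.
That leaves a₅ = Sat. Remove Sat from a₄, a₆.
a₆ has just one choice, so a₆ = Mon. Eliminate Mon elsewhere: a₁.
So a₁ = Wed.

Wed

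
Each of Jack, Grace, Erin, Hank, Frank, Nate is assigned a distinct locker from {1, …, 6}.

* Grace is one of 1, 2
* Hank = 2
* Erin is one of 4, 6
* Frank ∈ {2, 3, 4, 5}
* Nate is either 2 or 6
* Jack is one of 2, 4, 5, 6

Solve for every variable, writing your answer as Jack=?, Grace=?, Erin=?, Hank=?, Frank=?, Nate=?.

Jack=5, Grace=1, Erin=4, Hank=2, Frank=3, Nate=6

Hank has just one choice, so Hank = 2. Remove 2 from Jack, Grace, Frank, Nate.
That leaves Nate = 6. Strike 6 from Jack, Erin.
Grace has just one choice, so Grace = 1.
Erin's domain is down to {4}, so Erin = 4. Strike 4 from Jack, Frank.
Jack must be 5 (only option left). So Frank can't be 5.
Frank's domain is down to {3}, so Frank = 3.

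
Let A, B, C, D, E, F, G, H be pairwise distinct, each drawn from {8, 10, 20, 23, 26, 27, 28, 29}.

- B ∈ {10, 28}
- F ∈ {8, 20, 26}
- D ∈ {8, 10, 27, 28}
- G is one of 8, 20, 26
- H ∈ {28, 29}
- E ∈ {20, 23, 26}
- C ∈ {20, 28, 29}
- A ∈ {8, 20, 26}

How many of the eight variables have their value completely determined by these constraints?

3

Among the 8 variables, 23 fits only E (and all 8 values in {8, 10, 20, 23, 26, 27, 28, 29} must be used), so E = 23.
The 7 still-open variables draw from only 7 values {8, 10, 20, 26, 27, 28, 29}, so each is used; only D can be 27, hence D = 27.
Among the 6 still-open variables, 10 fits only B (and all 6 values in {8, 10, 20, 26, 28, 29} must be used), so B = 10.
The 3 variables A, F, G are confined to {8, 20, 26}, which locks those values in; drop them from C.
Determined: B=10, D=27, E=23. The other variables each still have more than one consistent value. That makes 3.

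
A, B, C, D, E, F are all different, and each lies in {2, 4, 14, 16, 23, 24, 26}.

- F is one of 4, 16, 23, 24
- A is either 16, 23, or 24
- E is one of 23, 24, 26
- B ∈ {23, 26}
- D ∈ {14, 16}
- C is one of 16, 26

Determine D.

The 6 variables together cover exactly {4, 14, 16, 23, 24, 26} — 6 values for 6 variables — and 4 appears only in F's list, so F = 4.
Among the 5 still-open variables, 14 fits only D (and all 5 values in {14, 16, 23, 24, 26} must be used), so D = 14.

14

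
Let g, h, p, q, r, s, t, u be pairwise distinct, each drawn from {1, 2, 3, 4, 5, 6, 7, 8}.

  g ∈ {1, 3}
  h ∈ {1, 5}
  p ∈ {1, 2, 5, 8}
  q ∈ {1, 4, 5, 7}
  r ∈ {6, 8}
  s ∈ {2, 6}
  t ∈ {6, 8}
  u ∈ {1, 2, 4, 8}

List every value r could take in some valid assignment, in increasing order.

6, 8

The 8 variables together cover exactly {1, 2, 3, 4, 5, 6, 7, 8} — 8 values for 8 variables — and 3 appears only in g's list, so g = 3.
Among the 7 still-open variables, 7 fits only q (and all 7 values in {1, 2, 4, 5, 6, 7, 8} must be used), so q = 7.
Among the 6 still-open variables, 4 fits only u (and all 6 values in {1, 2, 4, 5, 6, 8} must be used), so u = 4.
r and t between them cover only {6, 8} — a naked pair. Remove those values from p, s.
s must be 2 (only option left). Remove 2 from p.
No further eliminations apply; r can still be any of 6, 8.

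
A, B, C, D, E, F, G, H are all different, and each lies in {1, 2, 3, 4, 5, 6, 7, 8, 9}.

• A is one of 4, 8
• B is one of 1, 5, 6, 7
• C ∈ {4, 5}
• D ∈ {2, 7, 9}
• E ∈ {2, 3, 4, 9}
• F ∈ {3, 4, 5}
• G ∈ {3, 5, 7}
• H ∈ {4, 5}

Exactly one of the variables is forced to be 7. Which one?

C and H share exactly the 2 values {4, 5}; by pigeonhole those values go to them, so strike 4, 5 from A, B, E, F, G.
That leaves A = 8.
That leaves F = 3. Strike 3 from E, G.
So 7 goes to G.

G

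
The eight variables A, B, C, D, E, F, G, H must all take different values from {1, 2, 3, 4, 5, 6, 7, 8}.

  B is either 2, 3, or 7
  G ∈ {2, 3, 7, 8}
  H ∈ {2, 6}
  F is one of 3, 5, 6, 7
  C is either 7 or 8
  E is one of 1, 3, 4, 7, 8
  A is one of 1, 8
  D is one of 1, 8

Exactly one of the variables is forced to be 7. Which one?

Among the 8 variables, 4 fits only E (and all 8 values in {1, 2, 3, 4, 5, 6, 7, 8} must be used), so E = 4.
Among the 7 still-open variables, 5 fits only F (and all 7 values in {1, 2, 3, 5, 6, 7, 8} must be used), so F = 5.
The 6 still-open variables together cover exactly {1, 2, 3, 6, 7, 8} — 6 values for 6 variables — and 6 appears only in H's list, so H = 6.
A and D between them cover only {1, 8} — a naked pair. Remove those values from C, G.
So 7 goes to C.

C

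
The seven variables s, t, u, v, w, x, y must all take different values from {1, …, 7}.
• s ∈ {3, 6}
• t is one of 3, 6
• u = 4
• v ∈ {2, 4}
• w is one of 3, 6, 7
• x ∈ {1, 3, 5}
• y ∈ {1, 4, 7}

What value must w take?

7

u has just one choice, so u = 4. Eliminate 4 elsewhere: v, y.
v must be 2 (only option left).
The 5 still-open variables draw from only 5 values {1, 3, 5, 6, 7}, so each is used; only x can be 5, hence x = 5.
The 4 still-open variables draw from only 4 values {1, 3, 6, 7}, so each is used; only y can be 1, hence y = 1.
Among the 3 still-open variables, 7 fits only w (and all 3 values in {3, 6, 7} must be used), so w = 7.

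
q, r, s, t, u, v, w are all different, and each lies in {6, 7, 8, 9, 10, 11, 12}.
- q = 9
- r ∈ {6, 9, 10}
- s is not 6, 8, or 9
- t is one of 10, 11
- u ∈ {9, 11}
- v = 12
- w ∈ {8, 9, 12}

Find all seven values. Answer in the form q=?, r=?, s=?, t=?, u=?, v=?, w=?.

q=9, r=6, s=7, t=10, u=11, v=12, w=8

q must be 9 (only option left). So r, u, w can't be 9.
u has just one choice, so u = 11. So s, t can't be 11.
That leaves v = 12. Eliminate 12 elsewhere: s, w.
w has just one choice, so w = 8.
t must be 10 (only option left). So r, s can't be 10.
r's domain is down to {6}, so r = 6.
That leaves s = 7.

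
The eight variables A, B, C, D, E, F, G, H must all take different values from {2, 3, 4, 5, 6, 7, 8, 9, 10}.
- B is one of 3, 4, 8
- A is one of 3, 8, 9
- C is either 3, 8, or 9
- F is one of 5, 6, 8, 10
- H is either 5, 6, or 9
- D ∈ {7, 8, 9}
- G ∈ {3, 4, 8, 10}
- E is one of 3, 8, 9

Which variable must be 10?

The 8 variables draw from only 8 values {3, 4, 5, 6, 7, 8, 9, 10}, so each is used; only D can be 7, hence D = 7.
The 3 variables A, C, E are confined to {3, 8, 9}, which locks those values in; drop them from B, F, G, H.
That leaves B = 4. So G can't be 4.
So 10 goes to G.

G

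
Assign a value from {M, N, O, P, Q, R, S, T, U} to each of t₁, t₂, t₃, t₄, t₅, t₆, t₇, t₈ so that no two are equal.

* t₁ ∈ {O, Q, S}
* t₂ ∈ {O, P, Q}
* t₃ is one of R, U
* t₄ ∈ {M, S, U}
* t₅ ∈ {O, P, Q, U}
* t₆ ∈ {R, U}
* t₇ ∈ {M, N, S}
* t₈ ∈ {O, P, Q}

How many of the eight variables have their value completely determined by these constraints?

The 8 variables draw from only 8 values {M, N, O, P, Q, R, S, U}, so each is used; only t₇ can be N, hence t₇ = N.
The 7 still-open variables together cover exactly {M, O, P, Q, R, S, U} — 7 values for 7 variables — and M appears only in t₄'s list, so t₄ = M.
The 6 still-open variables draw from only 6 values {O, P, Q, R, S, U}, so each is used; only t₁ can be S, hence t₁ = S.
t₃ and t₆ share exactly the 2 values {R, U}; by pigeonhole those values go to them, so strike R, U from t₅.
Determined: t₁=S, t₄=M, t₇=N. The other variables each still have more than one consistent value. That makes 3.

3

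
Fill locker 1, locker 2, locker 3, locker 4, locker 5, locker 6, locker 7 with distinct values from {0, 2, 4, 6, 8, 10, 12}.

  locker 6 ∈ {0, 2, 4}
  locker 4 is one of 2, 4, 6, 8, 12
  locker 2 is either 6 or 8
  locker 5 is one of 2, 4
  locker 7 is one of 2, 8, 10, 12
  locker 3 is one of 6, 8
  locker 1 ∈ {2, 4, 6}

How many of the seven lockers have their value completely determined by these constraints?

3

The 7 variables together cover exactly {0, 2, 4, 6, 8, 10, 12} — 7 values for 7 variables — and 0 appears only in locker 6's list, so locker 6 = 0.
Among the 6 still-open variables, 10 fits only locker 7 (and all 6 values in {2, 4, 6, 8, 10, 12} must be used), so locker 7 = 10.
The 5 still-open variables draw from only 5 values {2, 4, 6, 8, 12}, so each is used; only locker 4 can be 12, hence locker 4 = 12.
locker 2 and locker 3 share exactly the 2 values {6, 8}; by pigeonhole those values go to them, so strike 6, 8 from locker 1.
Determined: locker 4=12, locker 6=0, locker 7=10. The other lockers each still have more than one consistent value. That makes 3.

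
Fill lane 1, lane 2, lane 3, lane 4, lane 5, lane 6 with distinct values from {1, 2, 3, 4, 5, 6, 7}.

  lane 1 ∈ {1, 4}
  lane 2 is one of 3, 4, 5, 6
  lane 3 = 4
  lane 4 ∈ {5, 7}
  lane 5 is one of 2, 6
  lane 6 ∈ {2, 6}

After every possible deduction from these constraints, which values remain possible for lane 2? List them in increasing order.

lane 3 must be 4 (only option left). Strike 4 from lane 1, lane 2.
lane 1 has just one choice, so lane 1 = 1.
The 2 variables lane 5 and lane 6 are confined to {2, 6}, which locks those values in; drop them from lane 2.
No further eliminations apply; lane 2 can still be any of 3, 5.

3, 5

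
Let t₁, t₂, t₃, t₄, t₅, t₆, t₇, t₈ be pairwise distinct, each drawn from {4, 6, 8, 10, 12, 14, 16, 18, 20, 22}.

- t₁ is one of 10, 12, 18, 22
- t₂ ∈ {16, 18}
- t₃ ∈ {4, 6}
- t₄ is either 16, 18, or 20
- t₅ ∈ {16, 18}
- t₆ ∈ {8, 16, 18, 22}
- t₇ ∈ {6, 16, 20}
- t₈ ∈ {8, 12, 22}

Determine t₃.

4

t₂ and t₅ between them cover only {16, 18} — a naked pair. Remove those values from t₁, t₄, t₆, t₇.
t₄'s domain is down to {20}, so t₄ = 20. So t₇ can't be 20.
t₇ must be 6 (only option left). Eliminate 6 elsewhere: t₃.
So t₃ = 4.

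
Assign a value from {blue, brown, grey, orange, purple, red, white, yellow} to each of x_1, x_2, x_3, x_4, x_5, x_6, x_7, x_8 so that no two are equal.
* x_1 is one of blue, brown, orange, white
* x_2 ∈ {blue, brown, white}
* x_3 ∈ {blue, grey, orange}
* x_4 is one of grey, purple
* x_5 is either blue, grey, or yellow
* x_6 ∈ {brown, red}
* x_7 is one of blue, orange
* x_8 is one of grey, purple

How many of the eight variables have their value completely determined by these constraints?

The 8 variables together cover exactly {blue, brown, grey, orange, purple, red, white, yellow} — 8 values for 8 variables — and red appears only in x_6's list, so x_6 = red.
The 7 still-open variables draw from only 7 values {blue, brown, grey, orange, purple, white, yellow}, so each is used; only x_5 can be yellow, hence x_5 = yellow.
x_4 and x_8 between them cover only {grey, purple} — a naked pair. Remove those values from x_3.
The 2 variables x_3 and x_7 are confined to {blue, orange}, which locks those values in; drop them from x_1, x_2.
Determined: x_5=yellow, x_6=red. The other variables each still have more than one consistent value. That makes 2.

2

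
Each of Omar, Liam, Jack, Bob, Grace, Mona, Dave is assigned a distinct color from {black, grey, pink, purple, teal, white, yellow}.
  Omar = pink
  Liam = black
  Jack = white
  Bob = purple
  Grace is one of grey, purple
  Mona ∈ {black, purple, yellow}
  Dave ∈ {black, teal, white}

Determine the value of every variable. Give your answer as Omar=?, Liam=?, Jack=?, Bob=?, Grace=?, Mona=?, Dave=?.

Omar=pink, Liam=black, Jack=white, Bob=purple, Grace=grey, Mona=yellow, Dave=teal

Omar must be pink (only option left).
Liam must be black (only option left). So Mona, Dave can't be black.
That leaves Jack = white. So Dave can't be white.
Bob's domain is down to {purple}, so Bob = purple. Remove purple from Grace, Mona.
Grace must be grey (only option left).
Mona's domain is down to {yellow}, so Mona = yellow.
Dave's domain is down to {teal}, so Dave = teal.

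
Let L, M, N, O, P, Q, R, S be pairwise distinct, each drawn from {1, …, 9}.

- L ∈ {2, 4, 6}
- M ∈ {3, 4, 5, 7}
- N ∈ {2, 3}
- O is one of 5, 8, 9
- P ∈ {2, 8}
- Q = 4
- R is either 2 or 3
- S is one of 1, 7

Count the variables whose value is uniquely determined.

3

Q's domain is down to {4}, so Q = 4. Remove 4 from L, M.
The 2 variables N and R are confined to {2, 3}, which locks those values in; drop them from L, M, P.
That leaves L = 6.
That leaves P = 8. Remove 8 from O.
Determined: L=6, P=8, Q=4. The other variables each still have more than one consistent value. That makes 3.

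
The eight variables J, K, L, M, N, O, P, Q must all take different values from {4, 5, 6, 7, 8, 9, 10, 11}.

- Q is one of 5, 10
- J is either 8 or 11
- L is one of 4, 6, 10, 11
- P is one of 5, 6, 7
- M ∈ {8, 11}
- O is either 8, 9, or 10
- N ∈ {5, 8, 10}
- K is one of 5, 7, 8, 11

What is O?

9

The 8 variables draw from only 8 values {4, 5, 6, 7, 8, 9, 10, 11}, so each is used; only L can be 4, hence L = 4.
The 7 still-open variables together cover exactly {5, 6, 7, 8, 9, 10, 11} — 7 values for 7 variables — and 6 appears only in P's list, so P = 6.
Among the 6 still-open variables, 7 fits only K (and all 6 values in {5, 7, 8, 9, 10, 11} must be used), so K = 7.
The 5 still-open variables draw from only 5 values {5, 8, 9, 10, 11}, so each is used; only O can be 9, hence O = 9.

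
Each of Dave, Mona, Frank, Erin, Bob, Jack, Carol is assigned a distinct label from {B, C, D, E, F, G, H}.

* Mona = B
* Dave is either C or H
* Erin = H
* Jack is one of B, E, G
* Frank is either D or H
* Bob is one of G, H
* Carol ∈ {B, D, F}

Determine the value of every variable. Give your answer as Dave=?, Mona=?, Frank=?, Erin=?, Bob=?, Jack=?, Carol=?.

Mona has just one choice, so Mona = B. Strike B from Jack, Carol.
Erin must be H (only option left). So Dave, Frank, Bob can't be H.
Bob's domain is down to {G}, so Bob = G. Eliminate G elsewhere: Jack.
Jack's domain is down to {E}, so Jack = E.
That leaves Dave = C.
Frank must be D (only option left). Eliminate D elsewhere: Carol.
Carol must be F (only option left).

Dave=C, Mona=B, Frank=D, Erin=H, Bob=G, Jack=E, Carol=F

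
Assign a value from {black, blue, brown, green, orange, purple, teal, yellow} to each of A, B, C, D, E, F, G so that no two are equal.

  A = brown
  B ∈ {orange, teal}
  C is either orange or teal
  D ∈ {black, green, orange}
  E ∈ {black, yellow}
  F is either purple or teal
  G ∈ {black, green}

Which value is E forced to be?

yellow

A has just one choice, so A = brown.
Among the 6 still-open variables, purple fits only F (and all 6 values in {black, green, orange, purple, teal, yellow} must be used), so F = purple.
Among the 5 still-open variables, yellow fits only E (and all 5 values in {black, green, orange, teal, yellow} must be used), so E = yellow.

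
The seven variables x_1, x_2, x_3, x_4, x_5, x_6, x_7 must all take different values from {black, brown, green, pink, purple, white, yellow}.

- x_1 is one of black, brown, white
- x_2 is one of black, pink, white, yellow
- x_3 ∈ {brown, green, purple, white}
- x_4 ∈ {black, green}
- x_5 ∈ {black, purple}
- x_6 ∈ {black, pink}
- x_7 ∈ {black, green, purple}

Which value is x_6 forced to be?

The 7 variables together cover exactly {black, brown, green, pink, purple, white, yellow} — 7 values for 7 variables — and yellow appears only in x_2's list, so x_2 = yellow.
The 6 still-open variables together cover exactly {black, brown, green, pink, purple, white} — 6 values for 6 variables — and pink appears only in x_6's list, so x_6 = pink.

pink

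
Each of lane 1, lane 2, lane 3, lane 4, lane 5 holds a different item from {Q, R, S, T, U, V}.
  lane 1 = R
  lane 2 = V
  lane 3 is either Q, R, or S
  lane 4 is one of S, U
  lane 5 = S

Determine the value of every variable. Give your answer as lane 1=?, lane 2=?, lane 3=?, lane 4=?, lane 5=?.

lane 1=R, lane 2=V, lane 3=Q, lane 4=U, lane 5=S

lane 1 must be R (only option left). Strike R from lane 3.
lane 2 must be V (only option left).
lane 5 has just one choice, so lane 5 = S. So lane 3, lane 4 can't be S.
lane 3 must be Q (only option left).
lane 4's domain is down to {U}, so lane 4 = U.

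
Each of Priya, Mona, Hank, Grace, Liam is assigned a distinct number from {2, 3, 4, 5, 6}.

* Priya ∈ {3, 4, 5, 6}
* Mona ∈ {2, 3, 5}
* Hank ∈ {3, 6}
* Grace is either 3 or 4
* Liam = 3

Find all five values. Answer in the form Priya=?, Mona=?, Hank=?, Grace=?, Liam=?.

Priya=5, Mona=2, Hank=6, Grace=4, Liam=3

Liam's domain is down to {3}, so Liam = 3. Remove 3 from Priya, Mona, Hank, Grace.
Hank has just one choice, so Hank = 6. So Priya can't be 6.
Grace's domain is down to {4}, so Grace = 4. Remove 4 from Priya.
Priya's domain is down to {5}, so Priya = 5. Strike 5 from Mona.
Mona has just one choice, so Mona = 2.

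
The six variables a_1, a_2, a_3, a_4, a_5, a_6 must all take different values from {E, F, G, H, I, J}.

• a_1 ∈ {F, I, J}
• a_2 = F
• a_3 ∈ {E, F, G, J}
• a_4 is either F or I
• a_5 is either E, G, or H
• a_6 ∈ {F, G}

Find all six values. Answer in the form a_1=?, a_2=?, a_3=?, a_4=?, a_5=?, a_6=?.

a_1=J, a_2=F, a_3=E, a_4=I, a_5=H, a_6=G

a_2 has just one choice, so a_2 = F. Strike F from a_1, a_3, a_4, a_6.
a_4 must be I (only option left). Eliminate I elsewhere: a_1.
a_6's domain is down to {G}, so a_6 = G. So a_3, a_5 can't be G.
a_1's domain is down to {J}, so a_1 = J. Remove J from a_3.
a_3's domain is down to {E}, so a_3 = E. Remove E from a_5.
a_5's domain is down to {H}, so a_5 = H.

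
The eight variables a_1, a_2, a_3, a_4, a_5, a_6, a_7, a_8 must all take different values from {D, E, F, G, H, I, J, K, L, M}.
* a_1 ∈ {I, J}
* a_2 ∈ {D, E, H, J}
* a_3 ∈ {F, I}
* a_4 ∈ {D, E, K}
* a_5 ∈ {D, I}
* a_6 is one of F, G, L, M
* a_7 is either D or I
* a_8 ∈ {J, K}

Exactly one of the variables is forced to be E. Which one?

a_4

The 2 variables a_5 and a_7 are confined to {D, I}, which locks those values in; drop them from a_1, a_2, a_3, a_4.
a_1 has just one choice, so a_1 = J. Strike J from a_2, a_8.
a_3 must be F (only option left). Strike F from a_6.
a_8's domain is down to {K}, so a_8 = K. So a_4 can't be K.
So E goes to a_4.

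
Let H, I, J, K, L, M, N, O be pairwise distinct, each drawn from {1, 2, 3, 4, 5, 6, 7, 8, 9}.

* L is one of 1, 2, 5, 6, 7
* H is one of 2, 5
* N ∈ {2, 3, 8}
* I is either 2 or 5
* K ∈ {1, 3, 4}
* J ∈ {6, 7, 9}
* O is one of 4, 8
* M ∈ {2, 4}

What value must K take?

1

H and I between them cover only {2, 5} — a naked pair. Remove those values from L, M, N.
M must be 4 (only option left). Strike 4 from K, O.
O must be 8 (only option left). So N can't be 8.
That leaves N = 3. Strike 3 from K.
So K = 1.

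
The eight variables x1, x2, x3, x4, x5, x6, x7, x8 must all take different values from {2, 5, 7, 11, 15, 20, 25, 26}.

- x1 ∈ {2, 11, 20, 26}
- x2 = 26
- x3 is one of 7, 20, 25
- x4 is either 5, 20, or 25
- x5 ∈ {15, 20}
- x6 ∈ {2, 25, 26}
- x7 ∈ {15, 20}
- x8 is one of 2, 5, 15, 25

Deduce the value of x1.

x2's domain is down to {26}, so x2 = 26. Strike 26 from x1, x6.
The 7 still-open variables together cover exactly {2, 5, 7, 11, 15, 20, 25} — 7 values for 7 variables — and 7 appears only in x3's list, so x3 = 7.
Among the 6 still-open variables, 11 fits only x1 (and all 6 values in {2, 5, 11, 15, 20, 25} must be used), so x1 = 11.

11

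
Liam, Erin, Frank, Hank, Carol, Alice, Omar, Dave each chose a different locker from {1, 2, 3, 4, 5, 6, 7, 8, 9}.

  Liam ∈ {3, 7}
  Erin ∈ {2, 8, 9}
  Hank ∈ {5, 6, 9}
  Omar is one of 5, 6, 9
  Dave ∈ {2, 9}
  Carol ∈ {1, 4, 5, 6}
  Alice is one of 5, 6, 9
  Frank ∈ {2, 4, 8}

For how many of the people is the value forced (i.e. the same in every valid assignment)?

The 3 variables Hank, Alice, Omar are confined to {5, 6, 9}, which locks those values in; drop them from Erin, Carol, Dave.
Dave has just one choice, so Dave = 2. So Erin, Frank can't be 2.
Erin must be 8 (only option left). Eliminate 8 elsewhere: Frank.
Frank has just one choice, so Frank = 4. Remove 4 from Carol.
Carol has just one choice, so Carol = 1.
Determined: Erin=8, Frank=4, Carol=1, Dave=2. The other people each still have more than one consistent value. That makes 4.

4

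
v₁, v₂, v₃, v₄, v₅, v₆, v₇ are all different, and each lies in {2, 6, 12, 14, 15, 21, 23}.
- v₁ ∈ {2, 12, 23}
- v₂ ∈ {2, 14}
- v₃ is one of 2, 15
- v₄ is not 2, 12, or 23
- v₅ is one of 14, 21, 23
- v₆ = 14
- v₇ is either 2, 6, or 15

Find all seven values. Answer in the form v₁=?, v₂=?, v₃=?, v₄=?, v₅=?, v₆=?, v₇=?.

v₆'s domain is down to {14}, so v₆ = 14. So v₂, v₄, v₅ can't be 14.
v₂ has just one choice, so v₂ = 2. Eliminate 2 elsewhere: v₁, v₃, v₇.
v₃'s domain is down to {15}, so v₃ = 15. Strike 15 from v₄, v₇.
v₇ has just one choice, so v₇ = 6. Remove 6 from v₄.
v₄'s domain is down to {21}, so v₄ = 21. So v₅ can't be 21.
That leaves v₅ = 23. Remove 23 from v₁.
v₁ must be 12 (only option left).

v₁=12, v₂=2, v₃=15, v₄=21, v₅=23, v₆=14, v₇=6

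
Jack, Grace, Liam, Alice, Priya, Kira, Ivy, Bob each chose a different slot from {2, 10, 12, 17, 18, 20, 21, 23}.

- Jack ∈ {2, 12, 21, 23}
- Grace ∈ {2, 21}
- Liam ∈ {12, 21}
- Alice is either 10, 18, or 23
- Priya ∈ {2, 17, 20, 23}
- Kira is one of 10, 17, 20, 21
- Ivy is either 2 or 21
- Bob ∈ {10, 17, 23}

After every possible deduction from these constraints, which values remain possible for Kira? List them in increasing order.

10, 17, 20

The 8 variables draw from only 8 values {2, 10, 12, 17, 18, 20, 21, 23}, so each is used; only Alice can be 18, hence Alice = 18.
Grace and Ivy between them cover only {2, 21} — a naked pair. Remove those values from Jack, Liam, Priya, Kira.
Liam has just one choice, so Liam = 12. Remove 12 from Jack.
That leaves Jack = 23. Strike 23 from Priya, Bob.
No further eliminations apply; Kira can still be any of 10, 17, 20.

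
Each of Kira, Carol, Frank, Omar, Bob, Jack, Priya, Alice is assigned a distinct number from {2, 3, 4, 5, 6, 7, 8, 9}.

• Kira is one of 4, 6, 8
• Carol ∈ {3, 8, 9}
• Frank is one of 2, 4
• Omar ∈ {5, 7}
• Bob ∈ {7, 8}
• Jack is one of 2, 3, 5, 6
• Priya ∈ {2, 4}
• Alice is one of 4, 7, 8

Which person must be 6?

The 8 variables together cover exactly {2, 3, 4, 5, 6, 7, 8, 9} — 8 values for 8 variables — and 9 appears only in Carol's list, so Carol = 9.
Among the 7 still-open variables, 3 fits only Jack (and all 7 values in {2, 3, 4, 5, 6, 7, 8} must be used), so Jack = 3.
Among the 6 still-open variables, 5 fits only Omar (and all 6 values in {2, 4, 5, 6, 7, 8} must be used), so Omar = 5.
Among the 5 still-open variables, 6 fits only Kira (and all 5 values in {2, 4, 6, 7, 8} must be used), so Kira = 6.

Kira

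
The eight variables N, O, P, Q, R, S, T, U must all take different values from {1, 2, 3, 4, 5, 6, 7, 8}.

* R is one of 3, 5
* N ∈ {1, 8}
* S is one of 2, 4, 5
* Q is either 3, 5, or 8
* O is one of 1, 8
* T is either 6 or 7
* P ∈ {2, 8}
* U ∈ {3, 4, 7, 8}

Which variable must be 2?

P

The 8 variables draw from only 8 values {1, 2, 3, 4, 5, 6, 7, 8}, so each is used; only T can be 6, hence T = 6.
The 7 still-open variables together cover exactly {1, 2, 3, 4, 5, 7, 8} — 7 values for 7 variables — and 7 appears only in U's list, so U = 7.
The 6 still-open variables together cover exactly {1, 2, 3, 4, 5, 8} — 6 values for 6 variables — and 4 appears only in S's list, so S = 4.
Among the 5 still-open variables, 2 fits only P (and all 5 values in {1, 2, 3, 5, 8} must be used), so P = 2.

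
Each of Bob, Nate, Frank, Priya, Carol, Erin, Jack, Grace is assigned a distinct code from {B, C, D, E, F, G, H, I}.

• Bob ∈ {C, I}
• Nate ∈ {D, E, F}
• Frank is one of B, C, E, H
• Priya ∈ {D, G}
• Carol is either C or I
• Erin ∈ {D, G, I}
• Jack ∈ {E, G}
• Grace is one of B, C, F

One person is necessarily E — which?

Jack

The 8 variables together cover exactly {B, C, D, E, F, G, H, I} — 8 values for 8 variables — and H appears only in Frank's list, so Frank = H.
The 7 still-open variables together cover exactly {B, C, D, E, F, G, I} — 7 values for 7 variables — and B appears only in Grace's list, so Grace = B.
Among the 6 still-open variables, F fits only Nate (and all 6 values in {C, D, E, F, G, I} must be used), so Nate = F.
Among the 5 still-open variables, E fits only Jack (and all 5 values in {C, D, E, G, I} must be used), so Jack = E.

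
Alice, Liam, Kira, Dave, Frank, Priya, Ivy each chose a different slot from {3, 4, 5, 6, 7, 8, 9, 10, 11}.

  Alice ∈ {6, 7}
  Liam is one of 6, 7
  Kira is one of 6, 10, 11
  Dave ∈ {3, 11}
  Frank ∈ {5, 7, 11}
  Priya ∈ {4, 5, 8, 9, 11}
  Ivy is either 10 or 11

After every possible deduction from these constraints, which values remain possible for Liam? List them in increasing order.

6, 7

Alice and Liam between them cover only {6, 7} — a naked pair. Remove those values from Kira, Frank.
Kira and Ivy share exactly the 2 values {10, 11}; by pigeonhole those values go to them, so strike 10, 11 from Dave, Frank, Priya.
Dave must be 3 (only option left).
That leaves Frank = 5. So Priya can't be 5.
No further eliminations apply; Liam can still be any of 6, 7.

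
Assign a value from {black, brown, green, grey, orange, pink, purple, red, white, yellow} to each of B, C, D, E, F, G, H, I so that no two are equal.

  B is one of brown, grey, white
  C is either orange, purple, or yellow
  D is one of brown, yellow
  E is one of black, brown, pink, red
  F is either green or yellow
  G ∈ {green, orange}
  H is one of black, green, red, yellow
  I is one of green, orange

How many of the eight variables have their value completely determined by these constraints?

3

G and I share exactly the 2 values {green, orange}; by pigeonhole those values go to them, so strike green, orange from C, F, H.
F has just one choice, so F = yellow. Strike yellow from C, D, H.
C must be purple (only option left).
D must be brown (only option left). Remove brown from B, E.
Determined: C=purple, D=brown, F=yellow. The other variables each still have more than one consistent value. That makes 3.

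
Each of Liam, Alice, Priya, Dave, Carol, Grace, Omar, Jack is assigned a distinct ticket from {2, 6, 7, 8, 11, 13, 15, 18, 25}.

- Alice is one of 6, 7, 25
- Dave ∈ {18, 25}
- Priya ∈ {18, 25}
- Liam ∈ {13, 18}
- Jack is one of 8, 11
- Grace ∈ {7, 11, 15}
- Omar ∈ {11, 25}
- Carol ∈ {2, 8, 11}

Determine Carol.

2

Priya and Dave share exactly the 2 values {18, 25}; by pigeonhole those values go to them, so strike 18, 25 from Liam, Alice, Omar.
Liam's domain is down to {13}, so Liam = 13.
Omar must be 11 (only option left). Remove 11 from Carol, Grace, Jack.
That leaves Jack = 8. Strike 8 from Carol.
So Carol = 2.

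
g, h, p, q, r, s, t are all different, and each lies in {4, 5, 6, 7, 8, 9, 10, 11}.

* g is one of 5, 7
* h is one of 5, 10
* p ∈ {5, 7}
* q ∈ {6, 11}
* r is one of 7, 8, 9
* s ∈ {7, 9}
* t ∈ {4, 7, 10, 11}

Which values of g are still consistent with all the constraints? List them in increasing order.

5, 7

The 2 variables g and p are confined to {5, 7}, which locks those values in; drop them from h, r, s, t.
h has just one choice, so h = 10. Strike 10 from t.
That leaves s = 9. So r can't be 9.
That leaves r = 8.
No further eliminations apply; g can still be any of 5, 7.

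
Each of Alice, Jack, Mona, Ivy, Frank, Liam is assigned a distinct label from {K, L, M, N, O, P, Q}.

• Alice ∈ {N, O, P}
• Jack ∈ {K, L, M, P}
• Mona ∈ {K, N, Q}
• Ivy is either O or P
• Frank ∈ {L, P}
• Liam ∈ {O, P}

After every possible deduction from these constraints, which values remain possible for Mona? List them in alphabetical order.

K, Q

Ivy and Liam share exactly the 2 values {O, P}; by pigeonhole those values go to them, so strike O, P from Alice, Jack, Frank.
Alice has just one choice, so Alice = N. Remove N from Mona.
Frank has just one choice, so Frank = L. Eliminate L elsewhere: Jack.
No further eliminations apply; Mona can still be any of K, Q.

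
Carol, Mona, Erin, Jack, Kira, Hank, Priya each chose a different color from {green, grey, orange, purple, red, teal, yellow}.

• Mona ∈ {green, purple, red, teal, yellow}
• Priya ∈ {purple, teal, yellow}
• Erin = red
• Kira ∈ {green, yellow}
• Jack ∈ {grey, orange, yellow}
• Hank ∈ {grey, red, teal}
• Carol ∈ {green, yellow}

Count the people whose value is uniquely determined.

3

Erin's domain is down to {red}, so Erin = red. Eliminate red elsewhere: Mona, Hank.
The 6 still-open variables together cover exactly {green, grey, orange, purple, teal, yellow} — 6 values for 6 variables — and orange appears only in Jack's list, so Jack = orange.
The 5 still-open variables together cover exactly {green, grey, purple, teal, yellow} — 5 values for 5 variables — and grey appears only in Hank's list, so Hank = grey.
The 2 variables Carol and Kira are confined to {green, yellow}, which locks those values in; drop them from Mona, Priya.
Determined: Erin=red, Jack=orange, Hank=grey. The other people each still have more than one consistent value. That makes 3.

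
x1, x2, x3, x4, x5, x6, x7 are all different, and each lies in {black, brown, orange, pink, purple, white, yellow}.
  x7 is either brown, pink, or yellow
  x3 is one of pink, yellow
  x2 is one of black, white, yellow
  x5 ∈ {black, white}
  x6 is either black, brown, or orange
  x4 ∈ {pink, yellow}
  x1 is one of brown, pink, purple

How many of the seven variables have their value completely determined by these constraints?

3

Among the 7 variables, orange fits only x6 (and all 7 values in {black, brown, orange, pink, purple, white, yellow} must be used), so x6 = orange.
Among the 6 still-open variables, purple fits only x1 (and all 6 values in {black, brown, pink, purple, white, yellow} must be used), so x1 = purple.
The 5 still-open variables draw from only 5 values {black, brown, pink, white, yellow}, so each is used; only x7 can be brown, hence x7 = brown.
x3 and x4 between them cover only {pink, yellow} — a naked pair. Remove those values from x2.
Determined: x1=purple, x6=orange, x7=brown. The other variables each still have more than one consistent value. That makes 3.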